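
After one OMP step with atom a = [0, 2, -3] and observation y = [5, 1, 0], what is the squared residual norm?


a^T a = 13.
a^T y = 2.
coeff = 2/13 = 2/13.
||r||^2 = 334/13.

334/13


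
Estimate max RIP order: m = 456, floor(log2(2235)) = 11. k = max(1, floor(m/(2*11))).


floor(log2(2235)) = 11.
2*11 = 22.
m/(2*floor(log2(n))) = 456/22 ≈ 20.7273.
floor = 20.
k = max(1, 20) = 20.

20


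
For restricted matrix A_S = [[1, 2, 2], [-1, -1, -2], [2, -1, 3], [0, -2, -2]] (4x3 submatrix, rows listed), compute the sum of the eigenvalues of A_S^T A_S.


Sum of eigenvalues of A_S^T A_S = trace(A_S^T A_S) = sum of squared column norms of A_S.
A_S^T A_S diagonal: [6, 10, 21].
trace = 6 + 10 + 21 = 37.

37


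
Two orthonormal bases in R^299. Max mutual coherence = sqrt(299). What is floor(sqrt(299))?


17^2 = 289 <= 299 < 324 = 18^2, so 17 <= sqrt(299) < 18.
floor(sqrt(299)) = 17.

17


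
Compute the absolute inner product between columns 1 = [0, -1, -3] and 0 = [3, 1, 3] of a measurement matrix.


Inner product: 0*3 + -1*1 + -3*3
Products: [0, -1, -9]
Sum = -10.
|dot| = 10.

10


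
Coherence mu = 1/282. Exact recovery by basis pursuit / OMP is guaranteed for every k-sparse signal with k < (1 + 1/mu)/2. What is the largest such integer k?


1/mu = 282.
1 + 1/mu = 283.
(1 + 1/mu)/2 = 141.5 is not an integer, so k_max = floor(141.5) = 141.

141


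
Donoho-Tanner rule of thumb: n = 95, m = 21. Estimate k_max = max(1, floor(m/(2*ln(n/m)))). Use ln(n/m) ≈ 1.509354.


n/m = 95/21.
ln(n/m) ≈ 1.509354.
2*ln(n/m) ≈ 3.018708.
m/(2*ln(n/m)) ≈ 21/3.018708 ≈ 6.9566.
floor = 6.
k_max = max(1, 6) = 6.

6


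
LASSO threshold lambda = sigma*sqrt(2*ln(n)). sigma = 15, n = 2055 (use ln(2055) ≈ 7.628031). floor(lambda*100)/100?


ln(2055) ≈ 7.628031.
2*ln(n) ≈ 15.256062.
sqrt(2*ln(n)) ≈ sqrt(15.256062) ≈ 3.905901.
lambda ≈ 15*3.905901 = 58.588515.
floor(lambda*100)/100 = 58.58.

58.58


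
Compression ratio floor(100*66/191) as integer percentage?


100*m/n = 100*66/191 ≈ 34.555.
floor = 34.

34


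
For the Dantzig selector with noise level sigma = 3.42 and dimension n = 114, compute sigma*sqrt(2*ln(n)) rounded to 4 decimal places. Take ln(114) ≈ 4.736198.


ln(114) ≈ 4.736198.
2*ln(n) ≈ 9.472396.
sqrt(2*ln(n)) ≈ sqrt(9.472396) ≈ 3.077726.
threshold ≈ 3.42*3.077726 = 10.52582292 ≈ 10.5258.

10.5258


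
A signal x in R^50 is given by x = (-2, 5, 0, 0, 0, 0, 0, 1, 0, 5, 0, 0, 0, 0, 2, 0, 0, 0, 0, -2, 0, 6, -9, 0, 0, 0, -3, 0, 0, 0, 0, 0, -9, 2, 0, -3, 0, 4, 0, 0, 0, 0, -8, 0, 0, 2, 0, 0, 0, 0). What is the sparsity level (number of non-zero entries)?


Non-zero positions: [0, 1, 7, 9, 14, 19, 21, 22, 26, 32, 33, 35, 37, 42, 45].
Sparsity = 15.

15


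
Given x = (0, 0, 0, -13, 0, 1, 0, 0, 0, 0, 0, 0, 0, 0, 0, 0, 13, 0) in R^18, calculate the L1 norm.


Non-zero entries: [(3, -13), (5, 1), (16, 13)]
Absolute values: [13, 1, 13]
||x||_1 = sum = 27.

27


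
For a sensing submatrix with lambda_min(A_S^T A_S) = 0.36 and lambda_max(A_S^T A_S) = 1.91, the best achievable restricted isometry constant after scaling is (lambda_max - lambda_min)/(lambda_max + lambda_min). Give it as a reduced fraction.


lambda_max - lambda_min = 1.91 - 0.36 = 1.55.
lambda_max + lambda_min = 1.91 + 0.36 = 2.27.
delta = 1.55/2.27 = 155/227.

155/227


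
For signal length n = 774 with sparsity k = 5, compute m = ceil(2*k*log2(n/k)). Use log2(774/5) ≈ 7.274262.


log2(n/k) = log2(774/5) ≈ 7.274262.
2*k*log2(n/k) ≈ 2*5*7.274262 = 72.74262.
m = ceil(72.74262) = 73.

73


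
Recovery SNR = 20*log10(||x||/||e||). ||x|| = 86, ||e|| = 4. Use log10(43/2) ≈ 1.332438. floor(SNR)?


||x||/||e|| = 86/4 = 43/2.
log10(43/2) ≈ 1.332438.
20*log10(||x||/||e||) ≈ 20*1.332438 = 26.64876.
floor(26.64876) = 26.

26


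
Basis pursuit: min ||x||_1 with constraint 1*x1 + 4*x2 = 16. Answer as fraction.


Axis intercepts:
  x1 = 16, x2 = 0: L1 = 16
  x1 = 0, x2 = 4: L1 = 4
x* = (0, 4)
||x*||_1 = 4.

4


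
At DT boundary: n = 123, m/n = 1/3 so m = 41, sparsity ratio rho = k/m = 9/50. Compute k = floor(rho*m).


m = 1/3*123 = 41.
rho = 9/50.
rho*m = 9/50*41 = 7.38.
k = floor(7.38) = 7.

7


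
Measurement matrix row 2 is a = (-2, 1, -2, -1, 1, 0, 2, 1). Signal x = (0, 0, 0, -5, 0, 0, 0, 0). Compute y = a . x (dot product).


Non-zero terms: ['-1*-5']
Products: [5]
y = sum = 5.

5


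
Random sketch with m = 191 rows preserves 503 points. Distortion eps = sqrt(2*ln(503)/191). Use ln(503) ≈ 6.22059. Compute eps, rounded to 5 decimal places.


ln(503) ≈ 6.22059.
2*ln(N)/m ≈ 2*6.22059/191 ≈ 0.06513707.
eps = sqrt(0.06513707) ≈ 0.2552197 ≈ 0.25522.

0.25522


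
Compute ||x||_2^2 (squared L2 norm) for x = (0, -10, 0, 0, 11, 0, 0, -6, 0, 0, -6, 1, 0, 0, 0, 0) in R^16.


Non-zero entries: [(1, -10), (4, 11), (7, -6), (10, -6), (11, 1)]
Squares: [100, 121, 36, 36, 1]
||x||_2^2 = sum = 294.

294


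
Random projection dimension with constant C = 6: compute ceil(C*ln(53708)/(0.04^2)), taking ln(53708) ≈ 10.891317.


ln(53708) ≈ 10.891317.
eps^2 = 0.04^2 = 0.0016.
C*ln(N)/eps^2 ≈ 6*10.891317/0.0016 ≈ 40842.4388.
m = ceil(40842.4388) = 40843.

40843


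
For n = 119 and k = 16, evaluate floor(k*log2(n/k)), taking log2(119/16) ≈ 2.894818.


log2(n/k) = log2(119/16) ≈ 2.894818.
k*log2(n/k) ≈ 16*2.894818 = 46.317088.
floor(46.317088) = 46.

46


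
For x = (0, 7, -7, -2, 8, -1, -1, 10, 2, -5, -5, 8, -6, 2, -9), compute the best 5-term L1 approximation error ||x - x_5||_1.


Sorted |x_i| descending: [10, 9, 8, 8, 7, 7, 6, 5, 5, 2, 2, 2, 1, 1, 0]
Keep top 5: [10, 9, 8, 8, 7]
Tail entries: [7, 6, 5, 5, 2, 2, 2, 1, 1, 0]
L1 error = sum of tail = 31.

31


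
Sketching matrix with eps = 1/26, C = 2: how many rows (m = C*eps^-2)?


1/eps = 26.
(1/eps)^2 = 676.
m = 2*676 = 1352.

1352


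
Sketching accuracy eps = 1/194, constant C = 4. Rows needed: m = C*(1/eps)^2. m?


1/eps = 194.
(1/eps)^2 = 37636.
m = 4*37636 = 150544.

150544


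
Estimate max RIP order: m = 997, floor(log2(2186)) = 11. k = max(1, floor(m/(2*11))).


floor(log2(2186)) = 11.
2*11 = 22.
m/(2*floor(log2(n))) = 997/22 ≈ 45.3182.
floor = 45.
k = max(1, 45) = 45.

45


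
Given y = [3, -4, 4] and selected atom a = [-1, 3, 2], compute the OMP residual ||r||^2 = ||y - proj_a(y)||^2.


a^T a = 14.
a^T y = -7.
coeff = -7/14 = -1/2.
||r||^2 = 75/2.

75/2


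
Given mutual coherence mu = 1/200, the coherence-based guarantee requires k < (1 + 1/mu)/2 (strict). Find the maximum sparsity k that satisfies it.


1/mu = 200.
1 + 1/mu = 201.
(1 + 1/mu)/2 = 100.5 is not an integer, so k_max = floor(100.5) = 100.

100


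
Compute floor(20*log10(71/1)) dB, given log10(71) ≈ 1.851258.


||x||/||e|| = 71/1 = 71.
log10(71) ≈ 1.851258.
20*log10(||x||/||e||) ≈ 20*1.851258 = 37.02516.
floor(37.02516) = 37.

37


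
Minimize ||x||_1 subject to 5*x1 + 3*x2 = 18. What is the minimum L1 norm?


Axis intercepts:
  x1 = 18/5, x2 = 0: L1 = 18/5
  x1 = 0, x2 = 6: L1 = 6
x* = (18/5, 0)
||x*||_1 = 18/5.

18/5


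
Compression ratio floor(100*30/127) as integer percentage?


100*m/n = 100*30/127 ≈ 23.622.
floor = 23.

23


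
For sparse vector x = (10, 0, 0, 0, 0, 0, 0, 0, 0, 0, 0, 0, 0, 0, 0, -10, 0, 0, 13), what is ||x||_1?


Non-zero entries: [(0, 10), (15, -10), (18, 13)]
Absolute values: [10, 10, 13]
||x||_1 = sum = 33.

33


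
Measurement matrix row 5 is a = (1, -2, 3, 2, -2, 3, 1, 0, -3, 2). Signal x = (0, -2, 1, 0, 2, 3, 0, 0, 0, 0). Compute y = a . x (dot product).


Non-zero terms: ['-2*-2', '3*1', '-2*2', '3*3']
Products: [4, 3, -4, 9]
y = sum = 12.

12


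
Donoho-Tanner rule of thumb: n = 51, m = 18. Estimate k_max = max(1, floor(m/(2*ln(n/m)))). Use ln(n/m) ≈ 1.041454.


n/m = 51/18 = 17/6.
ln(n/m) ≈ 1.041454.
2*ln(n/m) ≈ 2.082908.
m/(2*ln(n/m)) ≈ 18/2.082908 ≈ 8.6418.
floor = 8.
k_max = max(1, 8) = 8.

8


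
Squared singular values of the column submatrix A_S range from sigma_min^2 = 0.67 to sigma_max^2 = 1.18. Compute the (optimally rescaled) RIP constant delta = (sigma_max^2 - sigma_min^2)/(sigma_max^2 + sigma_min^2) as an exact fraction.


lambda_max - lambda_min = 1.18 - 0.67 = 0.51.
lambda_max + lambda_min = 1.18 + 0.67 = 1.85.
delta = 0.51/1.85 = 51/185.

51/185


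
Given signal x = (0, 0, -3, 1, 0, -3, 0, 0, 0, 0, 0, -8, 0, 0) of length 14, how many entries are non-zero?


Non-zero positions: [2, 3, 5, 11].
Sparsity = 4.

4


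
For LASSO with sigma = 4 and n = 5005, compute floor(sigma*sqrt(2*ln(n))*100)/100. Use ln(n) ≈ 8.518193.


ln(5005) ≈ 8.518193.
2*ln(n) ≈ 17.036386.
sqrt(2*ln(n)) ≈ sqrt(17.036386) ≈ 4.127516.
lambda ≈ 4*4.127516 = 16.510064.
floor(lambda*100)/100 = 16.51.

16.51


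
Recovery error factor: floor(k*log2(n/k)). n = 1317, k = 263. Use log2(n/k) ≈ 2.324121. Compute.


log2(n/k) = log2(1317/263) ≈ 2.324121.
k*log2(n/k) ≈ 263*2.324121 = 611.243823.
floor(611.243823) = 611.

611


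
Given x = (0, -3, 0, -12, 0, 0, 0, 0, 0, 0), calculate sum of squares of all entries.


Non-zero entries: [(1, -3), (3, -12)]
Squares: [9, 144]
||x||_2^2 = sum = 153.

153


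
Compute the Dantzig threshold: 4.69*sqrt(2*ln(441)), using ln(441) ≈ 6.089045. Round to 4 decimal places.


ln(441) ≈ 6.089045.
2*ln(n) ≈ 12.17809.
sqrt(2*ln(n)) ≈ sqrt(12.17809) ≈ 3.489712.
threshold ≈ 4.69*3.489712 = 16.36674928 ≈ 16.3667.

16.3667


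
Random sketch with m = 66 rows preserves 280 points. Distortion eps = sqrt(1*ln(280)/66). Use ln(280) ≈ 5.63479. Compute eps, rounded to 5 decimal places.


ln(280) ≈ 5.63479.
1*ln(N)/m ≈ 1*5.63479/66 ≈ 0.08537561.
eps = sqrt(0.08537561) ≈ 0.2921911 ≈ 0.29219.

0.29219


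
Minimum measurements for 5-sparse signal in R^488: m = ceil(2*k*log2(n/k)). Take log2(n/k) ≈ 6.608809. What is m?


log2(n/k) = log2(488/5) ≈ 6.608809.
2*k*log2(n/k) ≈ 2*5*6.608809 = 66.08809.
m = ceil(66.08809) = 67.

67


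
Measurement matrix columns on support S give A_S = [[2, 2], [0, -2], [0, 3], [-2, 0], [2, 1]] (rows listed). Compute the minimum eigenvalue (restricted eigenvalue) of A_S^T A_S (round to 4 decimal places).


A_S^T A_S = [[12, 6], [6, 18]].
trace = 30.
det = 180.
disc = trace^2 - 4*det = 900 - 4*180 = 180.
sqrt(180) ≈ 13.416408.
lam_min = (30 - sqrt(180))/2 ≈ (30 - 13.416408)/2 = 8.291796 ≈ 8.2918.

8.2918


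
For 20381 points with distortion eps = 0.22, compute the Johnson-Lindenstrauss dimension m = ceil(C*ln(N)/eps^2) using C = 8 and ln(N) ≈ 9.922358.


ln(20381) ≈ 9.922358.
eps^2 = 0.22^2 = 0.0484.
C*ln(N)/eps^2 ≈ 8*9.922358/0.0484 ≈ 1640.0592.
m = ceil(1640.0592) = 1641.

1641


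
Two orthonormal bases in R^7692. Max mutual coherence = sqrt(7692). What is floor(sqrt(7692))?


87^2 = 7569 <= 7692 < 7744 = 88^2, so 87 <= sqrt(7692) < 88.
floor(sqrt(7692)) = 87.

87


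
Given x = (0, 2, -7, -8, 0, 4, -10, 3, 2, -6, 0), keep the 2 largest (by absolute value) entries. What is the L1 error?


Sorted |x_i| descending: [10, 8, 7, 6, 4, 3, 2, 2, 0, 0, 0]
Keep top 2: [10, 8]
Tail entries: [7, 6, 4, 3, 2, 2, 0, 0, 0]
L1 error = sum of tail = 24.

24


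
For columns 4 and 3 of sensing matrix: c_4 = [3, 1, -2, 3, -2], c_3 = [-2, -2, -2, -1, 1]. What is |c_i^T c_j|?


Inner product: 3*-2 + 1*-2 + -2*-2 + 3*-1 + -2*1
Products: [-6, -2, 4, -3, -2]
Sum = -9.
|dot| = 9.

9


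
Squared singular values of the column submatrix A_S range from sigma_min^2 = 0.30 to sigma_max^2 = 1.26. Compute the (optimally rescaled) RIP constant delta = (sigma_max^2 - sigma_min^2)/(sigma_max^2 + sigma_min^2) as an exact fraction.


lambda_max - lambda_min = 1.26 - 0.30 = 0.96.
lambda_max + lambda_min = 1.26 + 0.30 = 1.56.
delta = 0.96/1.56 = 96/156 = 8/13.

8/13


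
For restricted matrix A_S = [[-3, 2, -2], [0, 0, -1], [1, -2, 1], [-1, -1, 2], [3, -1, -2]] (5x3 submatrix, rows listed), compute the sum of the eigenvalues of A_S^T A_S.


Sum of eigenvalues of A_S^T A_S = trace(A_S^T A_S) = sum of squared column norms of A_S.
A_S^T A_S diagonal: [20, 10, 14].
trace = 20 + 10 + 14 = 44.

44


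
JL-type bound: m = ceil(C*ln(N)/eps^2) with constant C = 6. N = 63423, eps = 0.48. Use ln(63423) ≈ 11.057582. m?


ln(63423) ≈ 11.057582.
eps^2 = 0.48^2 = 0.2304.
C*ln(N)/eps^2 ≈ 6*11.057582/0.2304 ≈ 287.9579.
m = ceil(287.9579) = 288.

288


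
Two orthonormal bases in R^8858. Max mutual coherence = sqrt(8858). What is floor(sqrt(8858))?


94^2 = 8836 <= 8858 < 9025 = 95^2, so 94 <= sqrt(8858) < 95.
floor(sqrt(8858)) = 94.

94


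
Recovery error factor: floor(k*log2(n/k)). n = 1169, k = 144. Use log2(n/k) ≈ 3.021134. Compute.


log2(n/k) = log2(1169/144) ≈ 3.021134.
k*log2(n/k) ≈ 144*3.021134 = 435.043296.
floor(435.043296) = 435.

435


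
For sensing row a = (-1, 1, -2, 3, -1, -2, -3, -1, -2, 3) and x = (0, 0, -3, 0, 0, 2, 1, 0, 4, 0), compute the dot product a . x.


Non-zero terms: ['-2*-3', '-2*2', '-3*1', '-2*4']
Products: [6, -4, -3, -8]
y = sum = -9.

-9


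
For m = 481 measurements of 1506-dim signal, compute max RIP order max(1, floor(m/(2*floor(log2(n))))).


floor(log2(1506)) = 10.
2*10 = 20.
m/(2*floor(log2(n))) = 481/20 ≈ 24.05.
floor = 24.
k = max(1, 24) = 24.

24


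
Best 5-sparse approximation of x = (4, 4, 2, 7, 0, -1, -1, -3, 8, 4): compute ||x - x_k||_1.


Sorted |x_i| descending: [8, 7, 4, 4, 4, 3, 2, 1, 1, 0]
Keep top 5: [8, 7, 4, 4, 4]
Tail entries: [3, 2, 1, 1, 0]
L1 error = sum of tail = 7.

7


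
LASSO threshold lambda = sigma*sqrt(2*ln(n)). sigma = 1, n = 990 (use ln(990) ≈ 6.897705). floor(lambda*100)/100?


ln(990) ≈ 6.897705.
2*ln(n) ≈ 13.79541.
sqrt(2*ln(n)) ≈ sqrt(13.79541) ≈ 3.714217.
lambda ≈ 1*3.714217 = 3.714217.
floor(lambda*100)/100 = 3.71.

3.71


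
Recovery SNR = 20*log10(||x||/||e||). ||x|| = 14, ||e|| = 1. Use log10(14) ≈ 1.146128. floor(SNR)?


||x||/||e|| = 14/1 = 14.
log10(14) ≈ 1.146128.
20*log10(||x||/||e||) ≈ 20*1.146128 = 22.92256.
floor(22.92256) = 22.

22


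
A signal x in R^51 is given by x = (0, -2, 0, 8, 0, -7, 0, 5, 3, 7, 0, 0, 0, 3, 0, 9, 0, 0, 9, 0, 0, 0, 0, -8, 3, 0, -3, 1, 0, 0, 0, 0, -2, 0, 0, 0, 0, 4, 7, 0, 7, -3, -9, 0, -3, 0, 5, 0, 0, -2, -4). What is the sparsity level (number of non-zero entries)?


Non-zero positions: [1, 3, 5, 7, 8, 9, 13, 15, 18, 23, 24, 26, 27, 32, 37, 38, 40, 41, 42, 44, 46, 49, 50].
Sparsity = 23.

23


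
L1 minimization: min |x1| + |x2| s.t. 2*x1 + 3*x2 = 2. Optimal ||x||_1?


Axis intercepts:
  x1 = 1, x2 = 0: L1 = 1
  x1 = 0, x2 = 2/3: L1 = 2/3
x* = (0, 2/3)
||x*||_1 = 2/3.

2/3


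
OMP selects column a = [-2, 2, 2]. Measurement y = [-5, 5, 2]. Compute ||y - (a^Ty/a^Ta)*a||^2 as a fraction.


a^T a = 12.
a^T y = 24.
coeff = 24/12 = 2.
||r||^2 = 6.

6


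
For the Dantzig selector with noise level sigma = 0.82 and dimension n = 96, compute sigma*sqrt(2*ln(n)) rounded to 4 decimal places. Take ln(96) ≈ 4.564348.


ln(96) ≈ 4.564348.
2*ln(n) ≈ 9.128696.
sqrt(2*ln(n)) ≈ sqrt(9.128696) ≈ 3.021373.
threshold ≈ 0.82*3.021373 = 2.47752586 ≈ 2.4775.

2.4775


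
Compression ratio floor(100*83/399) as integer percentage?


100*m/n = 100*83/399 ≈ 20.802.
floor = 20.

20


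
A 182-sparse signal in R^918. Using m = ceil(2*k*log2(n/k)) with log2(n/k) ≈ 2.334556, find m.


log2(n/k) = log2(918/182) ≈ 2.334556.
2*k*log2(n/k) ≈ 2*182*2.334556 = 849.778384.
m = ceil(849.778384) = 850.

850


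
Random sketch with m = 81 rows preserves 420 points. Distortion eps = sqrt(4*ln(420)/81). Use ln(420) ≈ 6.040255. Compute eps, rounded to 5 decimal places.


ln(420) ≈ 6.040255.
4*ln(N)/m ≈ 4*6.040255/81 ≈ 0.2982842.
eps = sqrt(0.2982842) ≈ 0.546154 ≈ 0.54615.

0.54615


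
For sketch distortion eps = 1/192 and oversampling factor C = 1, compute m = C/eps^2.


1/eps = 192.
(1/eps)^2 = 36864.
m = 1*36864 = 36864.

36864


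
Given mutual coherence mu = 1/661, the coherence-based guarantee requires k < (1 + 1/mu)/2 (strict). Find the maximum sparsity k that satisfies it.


1/mu = 661.
1 + 1/mu = 662.
(1 + 1/mu)/2 = 331 is an integer and the inequality is strict, so k_max = 331 - 1 = 330.

330


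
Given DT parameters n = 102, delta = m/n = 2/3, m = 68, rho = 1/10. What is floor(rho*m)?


m = 2/3*102 = 68.
rho = 1/10.
rho*m = 1/10*68 = 6.8.
k = floor(6.8) = 6.

6


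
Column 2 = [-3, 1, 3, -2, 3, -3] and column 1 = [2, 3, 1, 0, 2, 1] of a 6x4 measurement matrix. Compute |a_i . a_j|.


Inner product: -3*2 + 1*3 + 3*1 + -2*0 + 3*2 + -3*1
Products: [-6, 3, 3, 0, 6, -3]
Sum = 3.
|dot| = 3.

3


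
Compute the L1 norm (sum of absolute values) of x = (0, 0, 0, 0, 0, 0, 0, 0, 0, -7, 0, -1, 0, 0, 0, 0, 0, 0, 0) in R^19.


Non-zero entries: [(9, -7), (11, -1)]
Absolute values: [7, 1]
||x||_1 = sum = 8.

8


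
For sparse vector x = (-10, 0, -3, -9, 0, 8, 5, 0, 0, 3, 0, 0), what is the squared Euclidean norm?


Non-zero entries: [(0, -10), (2, -3), (3, -9), (5, 8), (6, 5), (9, 3)]
Squares: [100, 9, 81, 64, 25, 9]
||x||_2^2 = sum = 288.

288


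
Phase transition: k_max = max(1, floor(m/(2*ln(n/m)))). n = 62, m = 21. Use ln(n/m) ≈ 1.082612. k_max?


n/m = 62/21.
ln(n/m) ≈ 1.082612.
2*ln(n/m) ≈ 2.165224.
m/(2*ln(n/m)) ≈ 21/2.165224 ≈ 9.6988.
floor = 9.
k_max = max(1, 9) = 9.

9


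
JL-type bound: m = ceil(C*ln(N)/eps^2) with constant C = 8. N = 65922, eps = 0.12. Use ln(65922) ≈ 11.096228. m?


ln(65922) ≈ 11.096228.
eps^2 = 0.12^2 = 0.0144.
C*ln(N)/eps^2 ≈ 8*11.096228/0.0144 ≈ 6164.5711.
m = ceil(6164.5711) = 6165.

6165


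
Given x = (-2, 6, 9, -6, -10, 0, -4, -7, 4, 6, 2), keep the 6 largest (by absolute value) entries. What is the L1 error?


Sorted |x_i| descending: [10, 9, 7, 6, 6, 6, 4, 4, 2, 2, 0]
Keep top 6: [10, 9, 7, 6, 6, 6]
Tail entries: [4, 4, 2, 2, 0]
L1 error = sum of tail = 12.

12


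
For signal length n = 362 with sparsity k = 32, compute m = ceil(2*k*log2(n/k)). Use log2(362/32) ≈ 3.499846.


log2(n/k) = log2(362/32) ≈ 3.499846.
2*k*log2(n/k) ≈ 2*32*3.499846 = 223.990144.
m = ceil(223.990144) = 224.

224


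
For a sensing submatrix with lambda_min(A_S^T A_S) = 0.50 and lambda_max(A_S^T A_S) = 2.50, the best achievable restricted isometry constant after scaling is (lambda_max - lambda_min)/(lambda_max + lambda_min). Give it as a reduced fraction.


lambda_max - lambda_min = 2.50 - 0.50 = 2.00.
lambda_max + lambda_min = 2.50 + 0.50 = 3.00.
delta = 2.00/3.00 = 200/300 = 2/3.

2/3


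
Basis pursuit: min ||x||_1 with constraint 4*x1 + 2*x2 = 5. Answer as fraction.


Axis intercepts:
  x1 = 5/4, x2 = 0: L1 = 5/4
  x1 = 0, x2 = 5/2: L1 = 5/2
x* = (5/4, 0)
||x*||_1 = 5/4.

5/4


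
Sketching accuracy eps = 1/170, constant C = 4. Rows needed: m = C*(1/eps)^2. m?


1/eps = 170.
(1/eps)^2 = 28900.
m = 4*28900 = 115600.

115600


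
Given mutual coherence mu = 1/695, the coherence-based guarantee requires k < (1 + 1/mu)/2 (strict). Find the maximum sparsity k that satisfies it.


1/mu = 695.
1 + 1/mu = 696.
(1 + 1/mu)/2 = 348 is an integer and the inequality is strict, so k_max = 348 - 1 = 347.

347


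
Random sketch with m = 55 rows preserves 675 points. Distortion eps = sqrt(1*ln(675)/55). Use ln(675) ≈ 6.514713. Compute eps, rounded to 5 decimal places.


ln(675) ≈ 6.514713.
1*ln(N)/m ≈ 1*6.514713/55 ≈ 0.11844933.
eps = sqrt(0.11844933) ≈ 0.3441647 ≈ 0.34416.

0.34416


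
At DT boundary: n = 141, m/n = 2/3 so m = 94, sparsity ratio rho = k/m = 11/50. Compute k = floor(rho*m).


m = 2/3*141 = 94.
rho = 11/50.
rho*m = 11/50*94 = 20.68.
k = floor(20.68) = 20.

20


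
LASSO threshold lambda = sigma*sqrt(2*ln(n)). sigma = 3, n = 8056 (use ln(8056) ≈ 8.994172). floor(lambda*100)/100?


ln(8056) ≈ 8.994172.
2*ln(n) ≈ 17.988344.
sqrt(2*ln(n)) ≈ sqrt(17.988344) ≈ 4.241267.
lambda ≈ 3*4.241267 = 12.723801.
floor(lambda*100)/100 = 12.72.

12.72


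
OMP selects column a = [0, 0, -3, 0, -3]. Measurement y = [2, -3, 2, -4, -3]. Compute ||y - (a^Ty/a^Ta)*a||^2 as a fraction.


a^T a = 18.
a^T y = 3.
coeff = 3/18 = 1/6.
||r||^2 = 83/2.

83/2


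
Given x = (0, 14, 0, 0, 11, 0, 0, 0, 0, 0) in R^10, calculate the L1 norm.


Non-zero entries: [(1, 14), (4, 11)]
Absolute values: [14, 11]
||x||_1 = sum = 25.

25


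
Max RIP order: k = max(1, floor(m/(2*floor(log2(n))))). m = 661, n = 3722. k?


floor(log2(3722)) = 11.
2*11 = 22.
m/(2*floor(log2(n))) = 661/22 ≈ 30.0455.
floor = 30.
k = max(1, 30) = 30.

30


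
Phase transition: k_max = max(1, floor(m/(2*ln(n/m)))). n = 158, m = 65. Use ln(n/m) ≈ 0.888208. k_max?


n/m = 158/65.
ln(n/m) ≈ 0.888208.
2*ln(n/m) ≈ 1.776416.
m/(2*ln(n/m)) ≈ 65/1.776416 ≈ 36.5905.
floor = 36.
k_max = max(1, 36) = 36.

36


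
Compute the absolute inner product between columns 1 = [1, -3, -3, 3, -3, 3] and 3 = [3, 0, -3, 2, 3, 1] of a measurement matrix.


Inner product: 1*3 + -3*0 + -3*-3 + 3*2 + -3*3 + 3*1
Products: [3, 0, 9, 6, -9, 3]
Sum = 12.
|dot| = 12.

12


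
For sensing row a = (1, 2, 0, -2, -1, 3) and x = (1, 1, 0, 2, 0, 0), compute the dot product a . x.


Non-zero terms: ['1*1', '2*1', '-2*2']
Products: [1, 2, -4]
y = sum = -1.

-1


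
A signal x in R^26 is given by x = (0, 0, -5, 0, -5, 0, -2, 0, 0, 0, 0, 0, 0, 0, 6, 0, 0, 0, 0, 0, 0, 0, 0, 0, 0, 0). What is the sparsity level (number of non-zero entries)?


Non-zero positions: [2, 4, 6, 14].
Sparsity = 4.

4


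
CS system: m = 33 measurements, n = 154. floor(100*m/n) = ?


100*m/n = 100*33/154 ≈ 21.4286.
floor = 21.

21


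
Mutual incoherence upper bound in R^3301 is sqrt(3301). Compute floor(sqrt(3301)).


57^2 = 3249 <= 3301 < 3364 = 58^2, so 57 <= sqrt(3301) < 58.
floor(sqrt(3301)) = 57.

57


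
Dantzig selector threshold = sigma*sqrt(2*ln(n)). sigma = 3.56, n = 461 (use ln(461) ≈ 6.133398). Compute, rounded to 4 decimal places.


ln(461) ≈ 6.133398.
2*ln(n) ≈ 12.266796.
sqrt(2*ln(n)) ≈ sqrt(12.266796) ≈ 3.502399.
threshold ≈ 3.56*3.502399 = 12.46854044 ≈ 12.4685.

12.4685


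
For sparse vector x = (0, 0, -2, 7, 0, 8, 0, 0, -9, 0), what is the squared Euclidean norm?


Non-zero entries: [(2, -2), (3, 7), (5, 8), (8, -9)]
Squares: [4, 49, 64, 81]
||x||_2^2 = sum = 198.

198


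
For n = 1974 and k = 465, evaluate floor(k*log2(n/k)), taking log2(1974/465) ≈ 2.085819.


log2(n/k) = log2(1974/465) ≈ 2.085819.
k*log2(n/k) ≈ 465*2.085819 = 969.905835.
floor(969.905835) = 969.

969


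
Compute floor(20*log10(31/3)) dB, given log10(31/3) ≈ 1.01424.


||x||/||e|| = 31/3.
log10(31/3) ≈ 1.01424.
20*log10(||x||/||e||) ≈ 20*1.01424 = 20.2848.
floor(20.2848) = 20.

20


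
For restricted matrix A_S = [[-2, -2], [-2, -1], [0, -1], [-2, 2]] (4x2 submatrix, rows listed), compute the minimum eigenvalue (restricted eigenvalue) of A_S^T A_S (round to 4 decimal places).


A_S^T A_S = [[12, 2], [2, 10]].
trace = 22.
det = 116.
disc = trace^2 - 4*det = 484 - 4*116 = 20.
sqrt(20) ≈ 4.472136.
lam_min = (22 - sqrt(20))/2 ≈ (22 - 4.472136)/2 = 8.763932 ≈ 8.7639.

8.7639


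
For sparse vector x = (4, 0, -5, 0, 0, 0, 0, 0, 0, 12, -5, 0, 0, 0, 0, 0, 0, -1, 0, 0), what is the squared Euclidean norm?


Non-zero entries: [(0, 4), (2, -5), (9, 12), (10, -5), (17, -1)]
Squares: [16, 25, 144, 25, 1]
||x||_2^2 = sum = 211.

211


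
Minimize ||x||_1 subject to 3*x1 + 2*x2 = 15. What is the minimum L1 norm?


Axis intercepts:
  x1 = 5, x2 = 0: L1 = 5
  x1 = 0, x2 = 15/2: L1 = 15/2
x* = (5, 0)
||x*||_1 = 5.

5


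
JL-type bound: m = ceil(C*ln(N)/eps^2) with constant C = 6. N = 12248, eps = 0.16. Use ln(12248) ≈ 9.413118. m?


ln(12248) ≈ 9.413118.
eps^2 = 0.16^2 = 0.0256.
C*ln(N)/eps^2 ≈ 6*9.413118/0.0256 ≈ 2206.1995.
m = ceil(2206.1995) = 2207.

2207


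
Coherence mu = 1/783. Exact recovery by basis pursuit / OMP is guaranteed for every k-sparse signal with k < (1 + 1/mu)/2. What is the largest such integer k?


1/mu = 783.
1 + 1/mu = 784.
(1 + 1/mu)/2 = 392 is an integer and the inequality is strict, so k_max = 392 - 1 = 391.

391


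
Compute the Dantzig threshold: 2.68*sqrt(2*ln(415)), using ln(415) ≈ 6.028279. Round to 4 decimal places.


ln(415) ≈ 6.028279.
2*ln(n) ≈ 12.056558.
sqrt(2*ln(n)) ≈ sqrt(12.056558) ≈ 3.472255.
threshold ≈ 2.68*3.472255 = 9.3056434 ≈ 9.3056.

9.3056


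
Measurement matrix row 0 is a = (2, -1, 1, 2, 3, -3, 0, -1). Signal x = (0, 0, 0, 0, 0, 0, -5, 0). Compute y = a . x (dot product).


Non-zero terms: ['0*-5']
Products: [0]
y = sum = 0.

0


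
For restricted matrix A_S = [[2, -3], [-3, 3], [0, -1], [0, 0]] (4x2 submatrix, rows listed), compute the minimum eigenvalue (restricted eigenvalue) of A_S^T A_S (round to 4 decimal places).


A_S^T A_S = [[13, -15], [-15, 19]].
trace = 32.
det = 22.
disc = trace^2 - 4*det = 1024 - 4*22 = 936.
sqrt(936) ≈ 30.594117.
lam_min = (32 - sqrt(936))/2 ≈ (32 - 30.594117)/2 = 0.7029415 ≈ 0.7029.

0.7029


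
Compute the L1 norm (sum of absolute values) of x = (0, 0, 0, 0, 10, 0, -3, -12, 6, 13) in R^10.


Non-zero entries: [(4, 10), (6, -3), (7, -12), (8, 6), (9, 13)]
Absolute values: [10, 3, 12, 6, 13]
||x||_1 = sum = 44.

44


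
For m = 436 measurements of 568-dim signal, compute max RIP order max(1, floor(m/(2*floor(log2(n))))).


floor(log2(568)) = 9.
2*9 = 18.
m/(2*floor(log2(n))) = 436/18 ≈ 24.2222.
floor = 24.
k = max(1, 24) = 24.

24


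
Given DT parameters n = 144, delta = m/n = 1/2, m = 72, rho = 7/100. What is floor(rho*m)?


m = 1/2*144 = 72.
rho = 7/100.
rho*m = 7/100*72 = 5.04.
k = floor(5.04) = 5.

5


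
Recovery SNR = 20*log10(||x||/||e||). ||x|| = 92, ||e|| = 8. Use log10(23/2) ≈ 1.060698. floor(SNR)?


||x||/||e|| = 92/8 = 23/2.
log10(23/2) ≈ 1.060698.
20*log10(||x||/||e||) ≈ 20*1.060698 = 21.21396.
floor(21.21396) = 21.

21


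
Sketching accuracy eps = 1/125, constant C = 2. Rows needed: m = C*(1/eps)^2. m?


1/eps = 125.
(1/eps)^2 = 15625.
m = 2*15625 = 31250.

31250


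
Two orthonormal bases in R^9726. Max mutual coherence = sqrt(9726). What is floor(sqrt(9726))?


98^2 = 9604 <= 9726 < 9801 = 99^2, so 98 <= sqrt(9726) < 99.
floor(sqrt(9726)) = 98.

98


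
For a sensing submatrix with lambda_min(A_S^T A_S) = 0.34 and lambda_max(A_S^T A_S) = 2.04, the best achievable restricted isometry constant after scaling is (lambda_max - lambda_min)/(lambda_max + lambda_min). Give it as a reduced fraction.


lambda_max - lambda_min = 2.04 - 0.34 = 1.70.
lambda_max + lambda_min = 2.04 + 0.34 = 2.38.
delta = 1.70/2.38 = 170/238 = 5/7.

5/7


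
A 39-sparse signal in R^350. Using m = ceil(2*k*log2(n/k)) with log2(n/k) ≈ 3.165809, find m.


log2(n/k) = log2(350/39) ≈ 3.165809.
2*k*log2(n/k) ≈ 2*39*3.165809 = 246.933102.
m = ceil(246.933102) = 247.

247


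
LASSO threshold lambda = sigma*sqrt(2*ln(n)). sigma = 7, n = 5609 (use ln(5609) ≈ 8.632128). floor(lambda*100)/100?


ln(5609) ≈ 8.632128.
2*ln(n) ≈ 17.264256.
sqrt(2*ln(n)) ≈ sqrt(17.264256) ≈ 4.155028.
lambda ≈ 7*4.155028 = 29.085196.
floor(lambda*100)/100 = 29.08.

29.08


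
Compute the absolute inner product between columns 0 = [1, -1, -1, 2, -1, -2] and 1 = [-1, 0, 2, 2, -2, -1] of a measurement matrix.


Inner product: 1*-1 + -1*0 + -1*2 + 2*2 + -1*-2 + -2*-1
Products: [-1, 0, -2, 4, 2, 2]
Sum = 5.
|dot| = 5.

5


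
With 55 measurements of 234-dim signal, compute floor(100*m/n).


100*m/n = 100*55/234 ≈ 23.5043.
floor = 23.

23


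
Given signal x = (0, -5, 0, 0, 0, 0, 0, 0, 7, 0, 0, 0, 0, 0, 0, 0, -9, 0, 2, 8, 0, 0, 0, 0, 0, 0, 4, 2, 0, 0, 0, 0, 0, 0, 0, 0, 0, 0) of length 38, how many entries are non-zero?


Non-zero positions: [1, 8, 16, 18, 19, 26, 27].
Sparsity = 7.

7


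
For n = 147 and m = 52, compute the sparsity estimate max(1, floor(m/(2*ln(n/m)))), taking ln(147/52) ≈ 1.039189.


n/m = 147/52.
ln(n/m) ≈ 1.039189.
2*ln(n/m) ≈ 2.078378.
m/(2*ln(n/m)) ≈ 52/2.078378 ≈ 25.0195.
floor = 25.
k_max = max(1, 25) = 25.

25


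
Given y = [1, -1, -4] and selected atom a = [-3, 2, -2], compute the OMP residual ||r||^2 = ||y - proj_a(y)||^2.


a^T a = 17.
a^T y = 3.
coeff = 3/17 = 3/17.
||r||^2 = 297/17.

297/17


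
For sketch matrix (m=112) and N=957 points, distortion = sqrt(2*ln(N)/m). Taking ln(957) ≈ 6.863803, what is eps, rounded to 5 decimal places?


ln(957) ≈ 6.863803.
2*ln(N)/m ≈ 2*6.863803/112 ≈ 0.12256791.
eps = sqrt(0.12256791) ≈ 0.350097 ≈ 0.35010.

0.35010


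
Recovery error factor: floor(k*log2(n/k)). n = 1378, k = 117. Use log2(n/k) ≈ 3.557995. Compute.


log2(n/k) = log2(1378/117) ≈ 3.557995.
k*log2(n/k) ≈ 117*3.557995 = 416.285415.
floor(416.285415) = 416.

416


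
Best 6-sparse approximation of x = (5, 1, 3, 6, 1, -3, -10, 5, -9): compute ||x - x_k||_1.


Sorted |x_i| descending: [10, 9, 6, 5, 5, 3, 3, 1, 1]
Keep top 6: [10, 9, 6, 5, 5, 3]
Tail entries: [3, 1, 1]
L1 error = sum of tail = 5.

5


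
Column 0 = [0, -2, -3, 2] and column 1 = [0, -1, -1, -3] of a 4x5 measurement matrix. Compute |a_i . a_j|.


Inner product: 0*0 + -2*-1 + -3*-1 + 2*-3
Products: [0, 2, 3, -6]
Sum = -1.
|dot| = 1.

1


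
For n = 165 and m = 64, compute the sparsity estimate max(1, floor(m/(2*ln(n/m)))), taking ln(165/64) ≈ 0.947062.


n/m = 165/64.
ln(n/m) ≈ 0.947062.
2*ln(n/m) ≈ 1.894124.
m/(2*ln(n/m)) ≈ 64/1.894124 ≈ 33.7887.
floor = 33.
k_max = max(1, 33) = 33.

33


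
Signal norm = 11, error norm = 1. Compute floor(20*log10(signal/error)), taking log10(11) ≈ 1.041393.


||x||/||e|| = 11/1 = 11.
log10(11) ≈ 1.041393.
20*log10(||x||/||e||) ≈ 20*1.041393 = 20.82786.
floor(20.82786) = 20.

20


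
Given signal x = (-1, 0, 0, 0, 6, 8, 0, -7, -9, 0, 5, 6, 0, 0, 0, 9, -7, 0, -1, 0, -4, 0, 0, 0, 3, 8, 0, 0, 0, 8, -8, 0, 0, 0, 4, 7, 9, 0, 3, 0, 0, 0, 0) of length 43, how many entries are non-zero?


Non-zero positions: [0, 4, 5, 7, 8, 10, 11, 15, 16, 18, 20, 24, 25, 29, 30, 34, 35, 36, 38].
Sparsity = 19.

19


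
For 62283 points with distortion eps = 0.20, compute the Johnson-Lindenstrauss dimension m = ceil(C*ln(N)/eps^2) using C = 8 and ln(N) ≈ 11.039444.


ln(62283) ≈ 11.039444.
eps^2 = 0.20^2 = 0.04.
C*ln(N)/eps^2 ≈ 8*11.039444/0.04 ≈ 2207.8888.
m = ceil(2207.8888) = 2208.

2208


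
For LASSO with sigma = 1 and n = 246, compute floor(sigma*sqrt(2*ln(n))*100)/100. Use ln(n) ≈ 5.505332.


ln(246) ≈ 5.505332.
2*ln(n) ≈ 11.010664.
sqrt(2*ln(n)) ≈ sqrt(11.010664) ≈ 3.318232.
lambda ≈ 1*3.318232 = 3.318232.
floor(lambda*100)/100 = 3.31.

3.31


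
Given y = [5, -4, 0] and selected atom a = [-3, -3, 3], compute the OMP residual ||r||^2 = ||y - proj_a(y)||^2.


a^T a = 27.
a^T y = -3.
coeff = -3/27 = -1/9.
||r||^2 = 122/3.

122/3


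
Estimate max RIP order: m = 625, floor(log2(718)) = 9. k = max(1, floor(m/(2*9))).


floor(log2(718)) = 9.
2*9 = 18.
m/(2*floor(log2(n))) = 625/18 ≈ 34.7222.
floor = 34.
k = max(1, 34) = 34.

34


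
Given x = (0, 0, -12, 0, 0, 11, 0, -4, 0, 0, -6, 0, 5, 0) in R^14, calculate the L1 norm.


Non-zero entries: [(2, -12), (5, 11), (7, -4), (10, -6), (12, 5)]
Absolute values: [12, 11, 4, 6, 5]
||x||_1 = sum = 38.

38


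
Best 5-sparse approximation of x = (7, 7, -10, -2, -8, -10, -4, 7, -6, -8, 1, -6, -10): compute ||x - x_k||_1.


Sorted |x_i| descending: [10, 10, 10, 8, 8, 7, 7, 7, 6, 6, 4, 2, 1]
Keep top 5: [10, 10, 10, 8, 8]
Tail entries: [7, 7, 7, 6, 6, 4, 2, 1]
L1 error = sum of tail = 40.

40


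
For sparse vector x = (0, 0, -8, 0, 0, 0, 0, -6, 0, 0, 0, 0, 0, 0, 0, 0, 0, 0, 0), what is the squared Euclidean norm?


Non-zero entries: [(2, -8), (7, -6)]
Squares: [64, 36]
||x||_2^2 = sum = 100.

100


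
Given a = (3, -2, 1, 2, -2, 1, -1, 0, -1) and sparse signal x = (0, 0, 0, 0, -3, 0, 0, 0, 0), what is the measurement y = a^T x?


Non-zero terms: ['-2*-3']
Products: [6]
y = sum = 6.

6


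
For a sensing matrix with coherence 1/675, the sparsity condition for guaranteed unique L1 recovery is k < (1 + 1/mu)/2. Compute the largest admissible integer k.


1/mu = 675.
1 + 1/mu = 676.
(1 + 1/mu)/2 = 338 is an integer and the inequality is strict, so k_max = 338 - 1 = 337.

337


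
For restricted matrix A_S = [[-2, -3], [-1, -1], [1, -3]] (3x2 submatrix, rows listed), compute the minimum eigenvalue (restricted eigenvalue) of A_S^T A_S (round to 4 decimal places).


A_S^T A_S = [[6, 4], [4, 19]].
trace = 25.
det = 98.
disc = trace^2 - 4*det = 625 - 4*98 = 233.
sqrt(233) ≈ 15.264338.
lam_min = (25 - sqrt(233))/2 ≈ (25 - 15.264338)/2 = 4.867831 ≈ 4.8678.

4.8678


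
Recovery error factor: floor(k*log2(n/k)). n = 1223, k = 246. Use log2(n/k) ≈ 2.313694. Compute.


log2(n/k) = log2(1223/246) ≈ 2.313694.
k*log2(n/k) ≈ 246*2.313694 = 569.168724.
floor(569.168724) = 569.

569


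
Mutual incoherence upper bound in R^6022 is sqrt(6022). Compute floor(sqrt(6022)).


77^2 = 5929 <= 6022 < 6084 = 78^2, so 77 <= sqrt(6022) < 78.
floor(sqrt(6022)) = 77.

77


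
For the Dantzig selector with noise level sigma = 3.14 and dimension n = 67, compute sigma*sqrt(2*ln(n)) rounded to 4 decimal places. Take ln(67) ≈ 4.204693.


ln(67) ≈ 4.204693.
2*ln(n) ≈ 8.409386.
sqrt(2*ln(n)) ≈ sqrt(8.409386) ≈ 2.899894.
threshold ≈ 3.14*2.899894 = 9.10566716 ≈ 9.1057.

9.1057


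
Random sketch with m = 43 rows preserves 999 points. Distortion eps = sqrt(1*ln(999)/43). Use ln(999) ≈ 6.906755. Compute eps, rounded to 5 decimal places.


ln(999) ≈ 6.906755.
1*ln(N)/m ≈ 1*6.906755/43 ≈ 0.16062221.
eps = sqrt(0.16062221) ≈ 0.400777 ≈ 0.40078.

0.40078


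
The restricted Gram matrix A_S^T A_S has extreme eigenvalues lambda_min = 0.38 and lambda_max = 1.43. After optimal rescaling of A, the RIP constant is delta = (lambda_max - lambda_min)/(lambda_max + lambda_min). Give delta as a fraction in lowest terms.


lambda_max - lambda_min = 1.43 - 0.38 = 1.05.
lambda_max + lambda_min = 1.43 + 0.38 = 1.81.
delta = 1.05/1.81 = 105/181.

105/181


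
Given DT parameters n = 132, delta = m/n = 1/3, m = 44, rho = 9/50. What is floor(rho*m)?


m = 1/3*132 = 44.
rho = 9/50.
rho*m = 9/50*44 = 7.92.
k = floor(7.92) = 7.

7


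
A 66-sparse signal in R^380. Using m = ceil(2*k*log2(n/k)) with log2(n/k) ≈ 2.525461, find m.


log2(n/k) = log2(380/66) ≈ 2.525461.
2*k*log2(n/k) ≈ 2*66*2.525461 = 333.360852.
m = ceil(333.360852) = 334.

334


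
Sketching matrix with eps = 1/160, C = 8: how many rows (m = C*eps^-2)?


1/eps = 160.
(1/eps)^2 = 25600.
m = 8*25600 = 204800.

204800


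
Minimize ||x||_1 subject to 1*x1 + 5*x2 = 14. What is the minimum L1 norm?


Axis intercepts:
  x1 = 14, x2 = 0: L1 = 14
  x1 = 0, x2 = 14/5: L1 = 14/5
x* = (0, 14/5)
||x*||_1 = 14/5.

14/5


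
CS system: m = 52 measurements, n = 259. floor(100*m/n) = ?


100*m/n = 100*52/259 ≈ 20.0772.
floor = 20.

20


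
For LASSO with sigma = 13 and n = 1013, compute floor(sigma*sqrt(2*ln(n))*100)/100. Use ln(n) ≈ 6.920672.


ln(1013) ≈ 6.920672.
2*ln(n) ≈ 13.841344.
sqrt(2*ln(n)) ≈ sqrt(13.841344) ≈ 3.720396.
lambda ≈ 13*3.720396 = 48.365148.
floor(lambda*100)/100 = 48.36.

48.36


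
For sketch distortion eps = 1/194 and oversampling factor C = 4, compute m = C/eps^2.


1/eps = 194.
(1/eps)^2 = 37636.
m = 4*37636 = 150544.

150544


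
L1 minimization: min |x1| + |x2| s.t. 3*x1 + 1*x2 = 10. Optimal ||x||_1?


Axis intercepts:
  x1 = 10/3, x2 = 0: L1 = 10/3
  x1 = 0, x2 = 10: L1 = 10
x* = (10/3, 0)
||x*||_1 = 10/3.

10/3


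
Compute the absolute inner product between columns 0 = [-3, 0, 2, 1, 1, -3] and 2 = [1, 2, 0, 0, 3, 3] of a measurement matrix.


Inner product: -3*1 + 0*2 + 2*0 + 1*0 + 1*3 + -3*3
Products: [-3, 0, 0, 0, 3, -9]
Sum = -9.
|dot| = 9.

9


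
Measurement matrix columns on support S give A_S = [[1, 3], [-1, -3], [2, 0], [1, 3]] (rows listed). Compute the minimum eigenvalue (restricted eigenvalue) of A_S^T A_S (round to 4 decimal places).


A_S^T A_S = [[7, 9], [9, 27]].
trace = 34.
det = 108.
disc = trace^2 - 4*det = 1156 - 4*108 = 724.
sqrt(724) ≈ 26.907248.
lam_min = (34 - sqrt(724))/2 ≈ (34 - 26.907248)/2 = 3.546376 ≈ 3.5464.

3.5464


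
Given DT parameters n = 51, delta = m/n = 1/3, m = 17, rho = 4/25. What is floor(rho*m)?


m = 1/3*51 = 17.
rho = 4/25.
rho*m = 4/25*17 = 2.72.
k = floor(2.72) = 2.

2


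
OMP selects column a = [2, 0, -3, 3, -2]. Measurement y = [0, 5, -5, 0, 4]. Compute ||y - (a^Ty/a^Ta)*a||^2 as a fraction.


a^T a = 26.
a^T y = 7.
coeff = 7/26 = 7/26.
||r||^2 = 1667/26.

1667/26


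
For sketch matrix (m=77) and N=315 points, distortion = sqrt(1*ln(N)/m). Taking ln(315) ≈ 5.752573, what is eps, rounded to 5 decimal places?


ln(315) ≈ 5.752573.
1*ln(N)/m ≈ 1*5.752573/77 ≈ 0.07470874.
eps = sqrt(0.07470874) ≈ 0.273329 ≈ 0.27333.

0.27333


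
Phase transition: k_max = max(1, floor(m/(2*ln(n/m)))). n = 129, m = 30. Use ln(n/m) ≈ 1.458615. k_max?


n/m = 129/30 = 43/10.
ln(n/m) ≈ 1.458615.
2*ln(n/m) ≈ 2.91723.
m/(2*ln(n/m)) ≈ 30/2.91723 ≈ 10.2837.
floor = 10.
k_max = max(1, 10) = 10.

10


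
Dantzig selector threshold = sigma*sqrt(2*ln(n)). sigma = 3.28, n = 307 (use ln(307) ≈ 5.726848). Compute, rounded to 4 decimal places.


ln(307) ≈ 5.726848.
2*ln(n) ≈ 11.453696.
sqrt(2*ln(n)) ≈ sqrt(11.453696) ≈ 3.384331.
threshold ≈ 3.28*3.384331 = 11.10060568 ≈ 11.1006.

11.1006


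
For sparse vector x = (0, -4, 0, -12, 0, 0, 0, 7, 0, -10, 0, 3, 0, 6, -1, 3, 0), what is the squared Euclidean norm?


Non-zero entries: [(1, -4), (3, -12), (7, 7), (9, -10), (11, 3), (13, 6), (14, -1), (15, 3)]
Squares: [16, 144, 49, 100, 9, 36, 1, 9]
||x||_2^2 = sum = 364.

364


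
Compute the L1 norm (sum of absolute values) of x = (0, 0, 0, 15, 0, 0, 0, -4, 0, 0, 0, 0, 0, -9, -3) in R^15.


Non-zero entries: [(3, 15), (7, -4), (13, -9), (14, -3)]
Absolute values: [15, 4, 9, 3]
||x||_1 = sum = 31.

31


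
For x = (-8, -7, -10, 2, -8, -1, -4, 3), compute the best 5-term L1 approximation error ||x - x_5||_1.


Sorted |x_i| descending: [10, 8, 8, 7, 4, 3, 2, 1]
Keep top 5: [10, 8, 8, 7, 4]
Tail entries: [3, 2, 1]
L1 error = sum of tail = 6.

6


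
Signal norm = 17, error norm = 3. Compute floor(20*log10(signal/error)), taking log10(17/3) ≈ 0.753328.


||x||/||e|| = 17/3.
log10(17/3) ≈ 0.753328.
20*log10(||x||/||e||) ≈ 20*0.753328 = 15.06656.
floor(15.06656) = 15.

15


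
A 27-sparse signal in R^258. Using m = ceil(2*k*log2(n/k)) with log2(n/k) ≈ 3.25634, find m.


log2(n/k) = log2(258/27) ≈ 3.25634.
2*k*log2(n/k) ≈ 2*27*3.25634 = 175.84236.
m = ceil(175.84236) = 176.

176


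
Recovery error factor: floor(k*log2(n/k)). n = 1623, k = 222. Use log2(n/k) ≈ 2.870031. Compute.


log2(n/k) = log2(1623/222) ≈ 2.870031.
k*log2(n/k) ≈ 222*2.870031 = 637.146882.
floor(637.146882) = 637.

637


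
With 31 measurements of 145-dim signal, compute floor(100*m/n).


100*m/n = 100*31/145 ≈ 21.3793.
floor = 21.

21


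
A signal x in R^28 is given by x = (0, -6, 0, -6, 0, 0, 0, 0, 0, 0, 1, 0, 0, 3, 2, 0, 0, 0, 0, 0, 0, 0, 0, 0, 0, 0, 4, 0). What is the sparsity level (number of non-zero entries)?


Non-zero positions: [1, 3, 10, 13, 14, 26].
Sparsity = 6.

6


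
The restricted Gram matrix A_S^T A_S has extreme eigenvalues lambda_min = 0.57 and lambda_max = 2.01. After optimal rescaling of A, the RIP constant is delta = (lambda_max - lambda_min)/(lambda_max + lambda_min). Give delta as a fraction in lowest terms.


lambda_max - lambda_min = 2.01 - 0.57 = 1.44.
lambda_max + lambda_min = 2.01 + 0.57 = 2.58.
delta = 1.44/2.58 = 144/258 = 24/43.

24/43
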